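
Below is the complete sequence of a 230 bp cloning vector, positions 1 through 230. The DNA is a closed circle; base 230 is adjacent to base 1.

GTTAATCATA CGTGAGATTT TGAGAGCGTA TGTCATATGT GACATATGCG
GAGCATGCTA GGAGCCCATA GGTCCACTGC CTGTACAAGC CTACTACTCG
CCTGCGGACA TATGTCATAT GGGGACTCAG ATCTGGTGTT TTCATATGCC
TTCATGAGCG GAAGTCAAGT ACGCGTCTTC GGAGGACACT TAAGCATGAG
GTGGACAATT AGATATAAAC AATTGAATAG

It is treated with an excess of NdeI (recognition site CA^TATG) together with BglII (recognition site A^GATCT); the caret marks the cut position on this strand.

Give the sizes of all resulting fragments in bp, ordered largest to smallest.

NdeI sites (CATATG) start at positions 34, 43, 109, 116, 143.
NdeI cuts after base 2 of each site, so after positions 35, 44, 110, 117, 144.
The BglII site (AGATCT) starts at position 129.
BglII cuts after the first base of each site, so after position 129.
Combined cut positions: 35, 44, 110, 117, 129, 144.
Circular molecule, 6 cuts → 6 fragments:
  36–44 → 9 bp
  45–110 → 66 bp
  111–117 → 7 bp
  118–129 → 12 bp
  130–144 → 15 bp
  145–230 then 1–35 → 86 + 35 = 121 bp
Sorted largest to smallest: 121, 66, 15, 12, 9, 7 bp.

121, 66, 15, 12, 9, 7 bp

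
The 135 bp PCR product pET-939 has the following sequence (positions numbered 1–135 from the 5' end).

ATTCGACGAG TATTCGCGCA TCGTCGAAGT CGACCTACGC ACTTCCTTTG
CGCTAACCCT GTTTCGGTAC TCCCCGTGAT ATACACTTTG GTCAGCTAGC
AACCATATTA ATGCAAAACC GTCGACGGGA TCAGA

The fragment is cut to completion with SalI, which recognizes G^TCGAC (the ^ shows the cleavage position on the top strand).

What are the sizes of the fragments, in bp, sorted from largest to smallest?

SalI sites (GTCGAC) start at positions 29, 121.
SalI cuts after the first base of each site, so after positions 29, 121.
Linear molecule, 2 cuts → 3 fragments:
  1–29 → 29 bp
  30–121 → 92 bp
  122–135 → 14 bp
Sorted largest to smallest: 92, 29, 14 bp.

92, 29, 14 bp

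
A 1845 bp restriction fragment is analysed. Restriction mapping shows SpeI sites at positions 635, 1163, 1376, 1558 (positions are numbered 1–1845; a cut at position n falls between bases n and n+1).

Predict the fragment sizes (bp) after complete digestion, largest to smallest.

635, 528, 287, 213, 182 bp

Linear molecule, 4 cuts → 5 fragments:
  635 − 0 = 635 bp
  1163 − 635 = 528 bp
  1376 − 1163 = 213 bp
  1558 − 1376 = 182 bp
  1845 − 1558 = 287 bp
Sorted largest to smallest: 635, 528, 287, 213, 182 bp.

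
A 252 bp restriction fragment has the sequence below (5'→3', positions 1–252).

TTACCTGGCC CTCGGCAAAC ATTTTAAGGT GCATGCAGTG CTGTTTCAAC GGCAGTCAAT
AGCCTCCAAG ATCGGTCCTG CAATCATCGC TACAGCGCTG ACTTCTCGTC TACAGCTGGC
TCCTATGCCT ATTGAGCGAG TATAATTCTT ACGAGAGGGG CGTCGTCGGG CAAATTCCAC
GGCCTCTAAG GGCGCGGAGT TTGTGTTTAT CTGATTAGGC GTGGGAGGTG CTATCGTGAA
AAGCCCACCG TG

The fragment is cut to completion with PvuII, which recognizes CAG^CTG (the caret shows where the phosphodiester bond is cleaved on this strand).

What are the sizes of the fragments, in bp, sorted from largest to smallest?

137, 115 bp

The PvuII site (CAGCTG) starts at position 113.
PvuII cuts after base 3 of each site, so after position 115.
Linear molecule, 1 cut → 2 fragments:
  1–115 → 115 bp
  116–252 → 137 bp
Sorted largest to smallest: 137, 115 bp.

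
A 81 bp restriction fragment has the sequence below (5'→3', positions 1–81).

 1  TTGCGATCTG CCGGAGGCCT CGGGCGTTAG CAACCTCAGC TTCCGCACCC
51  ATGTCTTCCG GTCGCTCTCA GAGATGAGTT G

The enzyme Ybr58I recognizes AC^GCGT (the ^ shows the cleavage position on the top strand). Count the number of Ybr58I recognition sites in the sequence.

No occurrence of ACGCGT is present in the sequence.
Ybr58I does not cut: 0 sites.

0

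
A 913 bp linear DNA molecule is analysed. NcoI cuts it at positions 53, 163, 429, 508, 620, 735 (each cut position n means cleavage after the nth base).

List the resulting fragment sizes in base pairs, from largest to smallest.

266, 178, 115, 112, 110, 79, 53 bp

Linear molecule, 6 cuts → 7 fragments:
  53 − 0 = 53 bp
  163 − 53 = 110 bp
  429 − 163 = 266 bp
  508 − 429 = 79 bp
  620 − 508 = 112 bp
  735 − 620 = 115 bp
  913 − 735 = 178 bp
Sorted largest to smallest: 266, 178, 115, 112, 110, 79, 53 bp.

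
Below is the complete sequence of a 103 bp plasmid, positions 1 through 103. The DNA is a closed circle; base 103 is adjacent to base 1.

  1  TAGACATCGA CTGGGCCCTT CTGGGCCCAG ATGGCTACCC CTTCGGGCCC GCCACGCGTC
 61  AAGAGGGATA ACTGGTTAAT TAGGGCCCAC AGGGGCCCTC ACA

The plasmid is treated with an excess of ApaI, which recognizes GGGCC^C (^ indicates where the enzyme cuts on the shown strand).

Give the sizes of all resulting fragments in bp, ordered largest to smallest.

38, 23, 22, 10, 10 bp

ApaI sites (GGGCCC) start at positions 13, 23, 45, 83, 93.
ApaI cuts after base 5 of each site (before the last base), so after positions 17, 27, 49, 87, 97.
Circular molecule, 5 cuts → 5 fragments:
  18–27 → 10 bp
  28–49 → 22 bp
  50–87 → 38 bp
  88–97 → 10 bp
  98–103 then 1–17 → 6 + 17 = 23 bp
Sorted largest to smallest: 38, 23, 22, 10, 10 bp.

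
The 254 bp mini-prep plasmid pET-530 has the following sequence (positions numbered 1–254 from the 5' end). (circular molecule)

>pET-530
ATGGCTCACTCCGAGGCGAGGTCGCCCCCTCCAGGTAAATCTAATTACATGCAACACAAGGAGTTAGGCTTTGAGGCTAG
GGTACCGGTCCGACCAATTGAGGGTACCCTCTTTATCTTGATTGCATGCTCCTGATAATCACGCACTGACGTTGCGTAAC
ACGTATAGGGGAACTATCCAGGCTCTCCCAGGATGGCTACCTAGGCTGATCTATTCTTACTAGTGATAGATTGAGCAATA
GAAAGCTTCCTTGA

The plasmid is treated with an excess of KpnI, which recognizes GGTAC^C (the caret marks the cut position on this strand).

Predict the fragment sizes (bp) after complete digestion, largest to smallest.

232, 22 bp

KpnI sites (GGTACC) start at positions 81, 103.
KpnI cuts after base 5 of each site (before the last base), so after positions 85, 107.
Circular molecule, 2 cuts → 2 fragments:
  86–107 → 22 bp
  108–254 then 1–85 → 147 + 85 = 232 bp
Sorted largest to smallest: 232, 22 bp.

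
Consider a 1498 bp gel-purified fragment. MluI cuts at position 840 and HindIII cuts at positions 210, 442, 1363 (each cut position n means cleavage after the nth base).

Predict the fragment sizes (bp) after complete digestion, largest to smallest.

Combined cut positions (sorted): 210, 442, 840, 1363.
Linear molecule, 4 cuts → 5 fragments:
  210 − 0 = 210 bp
  442 − 210 = 232 bp
  840 − 442 = 398 bp
  1363 − 840 = 523 bp
  1498 − 1363 = 135 bp
Sorted largest to smallest: 523, 398, 232, 210, 135 bp.

523, 398, 232, 210, 135 bp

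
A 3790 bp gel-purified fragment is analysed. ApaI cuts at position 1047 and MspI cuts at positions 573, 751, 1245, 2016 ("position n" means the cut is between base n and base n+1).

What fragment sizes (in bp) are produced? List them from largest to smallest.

Combined cut positions (sorted): 573, 751, 1047, 1245, 2016.
Linear molecule, 5 cuts → 6 fragments:
  573 − 0 = 573 bp
  751 − 573 = 178 bp
  1047 − 751 = 296 bp
  1245 − 1047 = 198 bp
  2016 − 1245 = 771 bp
  3790 − 2016 = 1774 bp
Sorted largest to smallest: 1774, 771, 573, 296, 198, 178 bp.

1774, 771, 573, 296, 198, 178 bp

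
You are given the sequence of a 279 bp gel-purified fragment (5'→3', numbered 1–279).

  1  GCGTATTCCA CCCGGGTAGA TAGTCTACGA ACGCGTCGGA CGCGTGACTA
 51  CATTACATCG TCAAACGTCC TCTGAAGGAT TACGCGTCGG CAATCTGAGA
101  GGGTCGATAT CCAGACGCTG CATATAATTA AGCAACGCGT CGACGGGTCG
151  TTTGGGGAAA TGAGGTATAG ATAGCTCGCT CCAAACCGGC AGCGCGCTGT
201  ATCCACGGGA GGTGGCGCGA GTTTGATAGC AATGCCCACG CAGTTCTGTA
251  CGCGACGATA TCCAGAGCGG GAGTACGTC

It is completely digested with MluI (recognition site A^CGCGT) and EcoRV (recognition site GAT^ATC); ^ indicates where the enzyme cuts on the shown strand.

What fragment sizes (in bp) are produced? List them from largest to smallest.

MluI sites (ACGCGT) start at positions 31, 40, 82, 135.
MluI cuts after the first base of each site, so after positions 31, 40, 82, 135.
EcoRV sites (GATATC) start at positions 106, 257.
EcoRV cuts after base 3 of each site, so after positions 108, 259.
Combined cut positions: 31, 40, 82, 108, 135, 259.
Linear molecule, 6 cuts → 7 fragments:
  1–31 → 31 bp
  32–40 → 9 bp
  41–82 → 42 bp
  83–108 → 26 bp
  109–135 → 27 bp
  136–259 → 124 bp
  260–279 → 20 bp
Sorted largest to smallest: 124, 42, 31, 27, 26, 20, 9 bp.

124, 42, 31, 27, 26, 20, 9 bp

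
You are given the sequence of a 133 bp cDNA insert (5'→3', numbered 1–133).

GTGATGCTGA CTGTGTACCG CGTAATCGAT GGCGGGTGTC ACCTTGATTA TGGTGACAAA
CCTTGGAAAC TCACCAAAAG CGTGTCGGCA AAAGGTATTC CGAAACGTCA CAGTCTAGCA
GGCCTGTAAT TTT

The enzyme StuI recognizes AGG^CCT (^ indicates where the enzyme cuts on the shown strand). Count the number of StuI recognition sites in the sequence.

AGGCCT occurs starting at position 120.
StuI cuts at 1 site.

1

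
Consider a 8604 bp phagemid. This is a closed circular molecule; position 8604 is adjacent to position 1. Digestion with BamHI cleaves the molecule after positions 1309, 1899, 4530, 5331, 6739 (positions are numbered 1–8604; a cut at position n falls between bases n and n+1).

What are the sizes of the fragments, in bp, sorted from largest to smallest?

3174, 2631, 1408, 801, 590 bp

Circular molecule, 5 cuts → 5 fragments:
  1899 − 1309 = 590 bp
  4530 − 1899 = 2631 bp
  5331 − 4530 = 801 bp
  6739 − 5331 = 1408 bp
  wrap: 8604 − 6739 + 1309 = 3174 bp
Sorted largest to smallest: 3174, 2631, 1408, 801, 590 bp.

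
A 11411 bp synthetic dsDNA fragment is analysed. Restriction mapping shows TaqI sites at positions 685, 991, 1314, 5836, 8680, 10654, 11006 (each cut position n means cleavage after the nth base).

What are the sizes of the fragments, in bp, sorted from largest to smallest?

4522, 2844, 1974, 685, 405, 352, 323, 306 bp

Linear molecule, 7 cuts → 8 fragments:
  685 − 0 = 685 bp
  991 − 685 = 306 bp
  1314 − 991 = 323 bp
  5836 − 1314 = 4522 bp
  8680 − 5836 = 2844 bp
  10654 − 8680 = 1974 bp
  11006 − 10654 = 352 bp
  11411 − 11006 = 405 bp
Sorted largest to smallest: 4522, 2844, 1974, 685, 405, 352, 323, 306 bp.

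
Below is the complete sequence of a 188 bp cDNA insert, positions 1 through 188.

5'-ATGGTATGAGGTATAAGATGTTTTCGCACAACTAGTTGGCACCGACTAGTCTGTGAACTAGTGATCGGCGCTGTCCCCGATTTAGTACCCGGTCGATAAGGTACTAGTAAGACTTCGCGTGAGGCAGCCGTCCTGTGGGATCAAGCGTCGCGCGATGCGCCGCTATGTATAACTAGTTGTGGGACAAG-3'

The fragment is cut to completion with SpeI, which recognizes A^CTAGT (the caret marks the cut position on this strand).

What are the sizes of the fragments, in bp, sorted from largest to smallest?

SpeI sites (ACTAGT) start at positions 31, 45, 57, 103, 172.
SpeI cuts after the first base of each site, so after positions 31, 45, 57, 103, 172.
Linear molecule, 5 cuts → 6 fragments:
  1–31 → 31 bp
  32–45 → 14 bp
  46–57 → 12 bp
  58–103 → 46 bp
  104–172 → 69 bp
  173–188 → 16 bp
Sorted largest to smallest: 69, 46, 31, 16, 14, 12 bp.

69, 46, 31, 16, 14, 12 bp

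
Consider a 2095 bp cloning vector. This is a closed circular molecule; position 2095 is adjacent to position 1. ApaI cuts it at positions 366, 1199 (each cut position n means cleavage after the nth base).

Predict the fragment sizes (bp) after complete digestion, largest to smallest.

Circular molecule, 2 cuts → 2 fragments:
  1199 − 366 = 833 bp
  wrap: 2095 − 1199 + 366 = 1262 bp
Sorted largest to smallest: 1262, 833 bp.

1262, 833 bp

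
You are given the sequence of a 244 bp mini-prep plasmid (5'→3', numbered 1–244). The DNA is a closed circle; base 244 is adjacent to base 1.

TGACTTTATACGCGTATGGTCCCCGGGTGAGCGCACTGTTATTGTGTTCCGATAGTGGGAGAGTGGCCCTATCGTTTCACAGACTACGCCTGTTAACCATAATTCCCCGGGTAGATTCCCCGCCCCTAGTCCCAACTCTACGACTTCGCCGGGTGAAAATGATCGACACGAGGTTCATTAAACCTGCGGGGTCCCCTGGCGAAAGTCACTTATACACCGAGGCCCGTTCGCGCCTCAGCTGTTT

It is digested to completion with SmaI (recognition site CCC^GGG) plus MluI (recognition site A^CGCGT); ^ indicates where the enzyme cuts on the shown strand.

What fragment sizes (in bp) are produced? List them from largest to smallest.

146, 84, 14 bp

SmaI sites (CCCGGG) start at positions 22, 106.
SmaI cuts after base 3 of each site, so after positions 24, 108.
The MluI site (ACGCGT) starts at position 10.
MluI cuts after the first base of each site, so after position 10.
Combined cut positions: 10, 24, 108.
Circular molecule, 3 cuts → 3 fragments:
  11–24 → 14 bp
  25–108 → 84 bp
  109–244 then 1–10 → 136 + 10 = 146 bp
Sorted largest to smallest: 146, 84, 14 bp.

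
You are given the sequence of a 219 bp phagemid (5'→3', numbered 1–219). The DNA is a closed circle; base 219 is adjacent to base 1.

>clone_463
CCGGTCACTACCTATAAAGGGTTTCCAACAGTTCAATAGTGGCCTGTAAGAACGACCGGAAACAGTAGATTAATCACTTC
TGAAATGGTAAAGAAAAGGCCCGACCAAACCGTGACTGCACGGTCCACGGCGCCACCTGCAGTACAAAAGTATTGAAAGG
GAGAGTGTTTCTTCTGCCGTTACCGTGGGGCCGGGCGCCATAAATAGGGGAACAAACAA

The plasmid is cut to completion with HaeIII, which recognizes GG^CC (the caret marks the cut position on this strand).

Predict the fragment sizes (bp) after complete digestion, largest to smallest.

HaeIII sites (GGCC) start at positions 41, 98, 189.
HaeIII cuts after base 2 of each site, so after positions 42, 99, 190.
Circular molecule, 3 cuts → 3 fragments:
  43–99 → 57 bp
  100–190 → 91 bp
  191–219 then 1–42 → 29 + 42 = 71 bp
Sorted largest to smallest: 91, 71, 57 bp.

91, 71, 57 bp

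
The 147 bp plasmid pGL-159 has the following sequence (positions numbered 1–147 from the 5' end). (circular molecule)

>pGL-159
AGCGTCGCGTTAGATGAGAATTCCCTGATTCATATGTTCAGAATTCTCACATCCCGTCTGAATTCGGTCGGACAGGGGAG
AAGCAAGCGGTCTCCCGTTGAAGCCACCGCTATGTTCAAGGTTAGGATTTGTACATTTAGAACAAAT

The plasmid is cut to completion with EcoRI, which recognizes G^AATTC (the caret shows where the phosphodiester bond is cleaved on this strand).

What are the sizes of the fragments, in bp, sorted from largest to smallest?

105, 23, 19 bp

EcoRI sites (GAATTC) start at positions 18, 41, 60.
EcoRI cuts after the first base of each site, so after positions 18, 41, 60.
Circular molecule, 3 cuts → 3 fragments:
  19–41 → 23 bp
  42–60 → 19 bp
  61–147 then 1–18 → 87 + 18 = 105 bp
Sorted largest to smallest: 105, 23, 19 bp.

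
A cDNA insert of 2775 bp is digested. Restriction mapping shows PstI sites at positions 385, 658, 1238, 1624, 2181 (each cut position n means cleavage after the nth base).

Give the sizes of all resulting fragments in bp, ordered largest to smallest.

Linear molecule, 5 cuts → 6 fragments:
  385 − 0 = 385 bp
  658 − 385 = 273 bp
  1238 − 658 = 580 bp
  1624 − 1238 = 386 bp
  2181 − 1624 = 557 bp
  2775 − 2181 = 594 bp
Sorted largest to smallest: 594, 580, 557, 386, 385, 273 bp.

594, 580, 557, 386, 385, 273 bp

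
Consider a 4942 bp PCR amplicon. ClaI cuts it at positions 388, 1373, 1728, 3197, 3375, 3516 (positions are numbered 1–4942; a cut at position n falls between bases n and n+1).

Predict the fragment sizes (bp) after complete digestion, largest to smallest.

Linear molecule, 6 cuts → 7 fragments:
  388 − 0 = 388 bp
  1373 − 388 = 985 bp
  1728 − 1373 = 355 bp
  3197 − 1728 = 1469 bp
  3375 − 3197 = 178 bp
  3516 − 3375 = 141 bp
  4942 − 3516 = 1426 bp
Sorted largest to smallest: 1469, 1426, 985, 388, 355, 178, 141 bp.

1469, 1426, 985, 388, 355, 178, 141 bp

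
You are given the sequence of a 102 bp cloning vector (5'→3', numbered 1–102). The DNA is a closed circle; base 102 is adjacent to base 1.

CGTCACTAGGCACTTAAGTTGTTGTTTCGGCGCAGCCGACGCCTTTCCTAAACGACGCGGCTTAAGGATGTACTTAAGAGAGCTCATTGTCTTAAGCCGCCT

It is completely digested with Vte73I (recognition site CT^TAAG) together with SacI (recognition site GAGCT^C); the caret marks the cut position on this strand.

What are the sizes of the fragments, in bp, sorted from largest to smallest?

Vte73I sites (CTTAAG) start at positions 13, 61, 73, 91.
Vte73I cuts after base 2 of each site, so after positions 14, 62, 74, 92.
The SacI site (GAGCTC) starts at position 80.
SacI cuts after base 5 of each site (before the last base), so after position 84.
Combined cut positions: 14, 62, 74, 84, 92.
Circular molecule, 5 cuts → 5 fragments:
  15–62 → 48 bp
  63–74 → 12 bp
  75–84 → 10 bp
  85–92 → 8 bp
  93–102 then 1–14 → 10 + 14 = 24 bp
Sorted largest to smallest: 48, 24, 12, 10, 8 bp.

48, 24, 12, 10, 8 bp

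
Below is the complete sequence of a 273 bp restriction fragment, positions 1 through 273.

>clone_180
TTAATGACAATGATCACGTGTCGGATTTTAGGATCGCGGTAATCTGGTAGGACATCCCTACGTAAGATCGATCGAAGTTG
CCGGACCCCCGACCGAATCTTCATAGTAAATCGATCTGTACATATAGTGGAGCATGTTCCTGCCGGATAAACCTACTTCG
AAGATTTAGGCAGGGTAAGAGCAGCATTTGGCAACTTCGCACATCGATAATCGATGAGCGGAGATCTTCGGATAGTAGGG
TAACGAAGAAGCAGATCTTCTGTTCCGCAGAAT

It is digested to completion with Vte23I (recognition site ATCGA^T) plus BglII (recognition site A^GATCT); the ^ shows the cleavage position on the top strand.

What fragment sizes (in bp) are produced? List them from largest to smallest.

93, 71, 43, 31, 20, 8, 7 bp

Vte23I sites (ATCGAT) start at positions 67, 110, 203, 210.
Vte23I cuts after base 5 of each site (before the last base), so after positions 71, 114, 207, 214.
BglII sites (AGATCT) start at positions 222, 253.
BglII cuts after the first base of each site, so after positions 222, 253.
Combined cut positions: 71, 114, 207, 214, 222, 253.
Linear molecule, 6 cuts → 7 fragments:
  1–71 → 71 bp
  72–114 → 43 bp
  115–207 → 93 bp
  208–214 → 7 bp
  215–222 → 8 bp
  223–253 → 31 bp
  254–273 → 20 bp
Sorted largest to smallest: 93, 71, 43, 31, 20, 8, 7 bp.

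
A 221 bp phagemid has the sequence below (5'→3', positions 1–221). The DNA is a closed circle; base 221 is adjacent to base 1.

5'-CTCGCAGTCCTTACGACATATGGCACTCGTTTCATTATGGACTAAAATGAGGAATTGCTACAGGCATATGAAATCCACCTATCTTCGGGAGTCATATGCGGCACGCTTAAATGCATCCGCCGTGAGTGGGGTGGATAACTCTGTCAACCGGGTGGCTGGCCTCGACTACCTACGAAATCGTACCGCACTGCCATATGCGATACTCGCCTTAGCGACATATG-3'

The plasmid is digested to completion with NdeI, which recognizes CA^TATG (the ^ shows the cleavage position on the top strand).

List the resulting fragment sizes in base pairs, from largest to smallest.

NdeI sites (CATATG) start at positions 17, 65, 93, 192, 216.
NdeI cuts after base 2 of each site, so after positions 18, 66, 94, 193, 217.
Circular molecule, 5 cuts → 5 fragments:
  19–66 → 48 bp
  67–94 → 28 bp
  95–193 → 99 bp
  194–217 → 24 bp
  218–221 then 1–18 → 4 + 18 = 22 bp
Sorted largest to smallest: 99, 48, 28, 24, 22 bp.

99, 48, 28, 24, 22 bp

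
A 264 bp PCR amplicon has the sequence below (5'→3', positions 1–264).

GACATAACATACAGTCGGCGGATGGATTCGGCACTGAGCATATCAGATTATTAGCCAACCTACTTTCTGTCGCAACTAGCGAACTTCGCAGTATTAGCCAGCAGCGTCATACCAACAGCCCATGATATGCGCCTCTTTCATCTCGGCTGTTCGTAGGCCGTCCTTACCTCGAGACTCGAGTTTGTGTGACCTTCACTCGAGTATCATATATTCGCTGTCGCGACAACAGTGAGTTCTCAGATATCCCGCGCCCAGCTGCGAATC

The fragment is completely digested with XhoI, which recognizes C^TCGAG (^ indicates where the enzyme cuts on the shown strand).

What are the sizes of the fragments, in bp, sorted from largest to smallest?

168, 68, 21, 7 bp

XhoI sites (CTCGAG) start at positions 168, 175, 196.
XhoI cuts after the first base of each site, so after positions 168, 175, 196.
Linear molecule, 3 cuts → 4 fragments:
  1–168 → 168 bp
  169–175 → 7 bp
  176–196 → 21 bp
  197–264 → 68 bp
Sorted largest to smallest: 168, 68, 21, 7 bp.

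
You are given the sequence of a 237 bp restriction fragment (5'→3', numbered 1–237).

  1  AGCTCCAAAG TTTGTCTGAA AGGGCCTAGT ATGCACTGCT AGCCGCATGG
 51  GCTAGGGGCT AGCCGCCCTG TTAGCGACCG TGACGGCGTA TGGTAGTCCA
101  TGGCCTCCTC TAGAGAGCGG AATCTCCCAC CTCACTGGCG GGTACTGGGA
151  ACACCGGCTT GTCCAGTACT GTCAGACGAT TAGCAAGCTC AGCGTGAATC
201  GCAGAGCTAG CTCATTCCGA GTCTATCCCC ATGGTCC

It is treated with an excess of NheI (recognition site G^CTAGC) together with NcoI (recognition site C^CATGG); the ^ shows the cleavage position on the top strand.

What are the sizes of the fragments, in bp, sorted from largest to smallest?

NheI sites (GCTAGC) start at positions 38, 58, 206.
NheI cuts after the first base of each site, so after positions 38, 58, 206.
NcoI sites (CCATGG) start at positions 98, 229.
NcoI cuts after the first base of each site, so after positions 98, 229.
Combined cut positions: 38, 58, 98, 206, 229.
Linear molecule, 5 cuts → 6 fragments:
  1–38 → 38 bp
  39–58 → 20 bp
  59–98 → 40 bp
  99–206 → 108 bp
  207–229 → 23 bp
  230–237 → 8 bp
Sorted largest to smallest: 108, 40, 38, 23, 20, 8 bp.

108, 40, 38, 23, 20, 8 bp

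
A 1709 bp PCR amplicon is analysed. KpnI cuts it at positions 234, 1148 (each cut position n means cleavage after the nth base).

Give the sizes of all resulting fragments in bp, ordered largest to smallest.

914, 561, 234 bp

Linear molecule, 2 cuts → 3 fragments:
  234 − 0 = 234 bp
  1148 − 234 = 914 bp
  1709 − 1148 = 561 bp
Sorted largest to smallest: 914, 561, 234 bp.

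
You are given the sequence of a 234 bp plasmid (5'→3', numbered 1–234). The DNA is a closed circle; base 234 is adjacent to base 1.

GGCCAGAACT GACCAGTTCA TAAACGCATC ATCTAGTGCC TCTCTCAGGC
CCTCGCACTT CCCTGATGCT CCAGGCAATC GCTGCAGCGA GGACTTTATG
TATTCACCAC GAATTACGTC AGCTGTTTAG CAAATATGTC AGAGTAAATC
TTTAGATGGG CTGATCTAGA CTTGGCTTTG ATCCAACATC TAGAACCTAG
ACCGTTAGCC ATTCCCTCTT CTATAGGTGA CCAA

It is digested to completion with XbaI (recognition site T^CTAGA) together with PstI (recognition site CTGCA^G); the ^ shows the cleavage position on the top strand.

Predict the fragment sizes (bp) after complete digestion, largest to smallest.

XbaI sites (TCTAGA) start at positions 165, 189.
XbaI cuts after the first base of each site, so after positions 165, 189.
The PstI site (CTGCAG) starts at position 82.
PstI cuts after base 5 of each site (before the last base), so after position 86.
Combined cut positions: 86, 165, 189.
Circular molecule, 3 cuts → 3 fragments:
  87–165 → 79 bp
  166–189 → 24 bp
  190–234 then 1–86 → 45 + 86 = 131 bp
Sorted largest to smallest: 131, 79, 24 bp.

131, 79, 24 bp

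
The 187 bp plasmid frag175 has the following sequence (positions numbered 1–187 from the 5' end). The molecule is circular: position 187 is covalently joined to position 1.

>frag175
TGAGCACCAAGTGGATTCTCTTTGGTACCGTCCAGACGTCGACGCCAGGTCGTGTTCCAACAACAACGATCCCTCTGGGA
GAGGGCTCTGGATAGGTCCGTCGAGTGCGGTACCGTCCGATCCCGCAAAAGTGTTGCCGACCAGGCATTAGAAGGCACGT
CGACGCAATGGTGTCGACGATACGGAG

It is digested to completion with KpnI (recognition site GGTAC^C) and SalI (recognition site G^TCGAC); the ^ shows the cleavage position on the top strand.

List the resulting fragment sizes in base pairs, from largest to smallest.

75, 46, 42, 14, 10 bp

KpnI sites (GGTACC) start at positions 24, 109.
KpnI cuts after base 5 of each site (before the last base), so after positions 28, 113.
SalI sites (GTCGAC) start at positions 38, 159, 173.
SalI cuts after the first base of each site, so after positions 38, 159, 173.
Combined cut positions: 28, 38, 113, 159, 173.
Circular molecule, 5 cuts → 5 fragments:
  29–38 → 10 bp
  39–113 → 75 bp
  114–159 → 46 bp
  160–173 → 14 bp
  174–187 then 1–28 → 14 + 28 = 42 bp
Sorted largest to smallest: 75, 46, 42, 14, 10 bp.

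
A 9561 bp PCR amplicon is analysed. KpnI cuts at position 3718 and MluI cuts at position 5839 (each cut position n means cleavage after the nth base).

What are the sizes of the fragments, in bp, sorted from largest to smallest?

Combined cut positions (sorted): 3718, 5839.
Linear molecule, 2 cuts → 3 fragments:
  3718 − 0 = 3718 bp
  5839 − 3718 = 2121 bp
  9561 − 5839 = 3722 bp
Sorted largest to smallest: 3722, 3718, 2121 bp.

3722, 3718, 2121 bp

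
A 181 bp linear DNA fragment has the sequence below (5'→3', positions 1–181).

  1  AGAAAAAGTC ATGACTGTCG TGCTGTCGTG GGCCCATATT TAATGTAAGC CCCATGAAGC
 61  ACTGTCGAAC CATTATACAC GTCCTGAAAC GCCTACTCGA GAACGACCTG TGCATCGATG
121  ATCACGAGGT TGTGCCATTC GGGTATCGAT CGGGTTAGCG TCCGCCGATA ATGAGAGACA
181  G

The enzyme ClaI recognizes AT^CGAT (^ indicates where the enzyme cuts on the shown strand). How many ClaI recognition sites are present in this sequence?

2

ATCGAT occurs starting at positions 114, 145.
ClaI cuts at 2 sites.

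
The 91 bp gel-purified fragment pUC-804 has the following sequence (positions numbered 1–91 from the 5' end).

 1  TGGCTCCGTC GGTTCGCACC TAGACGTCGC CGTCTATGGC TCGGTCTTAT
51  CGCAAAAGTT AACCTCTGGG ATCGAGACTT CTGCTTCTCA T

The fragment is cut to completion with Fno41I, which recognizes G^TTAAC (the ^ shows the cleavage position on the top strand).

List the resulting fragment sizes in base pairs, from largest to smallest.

The Fno41I site (GTTAAC) starts at position 58.
Fno41I cuts after the first base of each site, so after position 58.
Linear molecule, 1 cut → 2 fragments:
  1–58 → 58 bp
  59–91 → 33 bp
Sorted largest to smallest: 58, 33 bp.

58, 33 bp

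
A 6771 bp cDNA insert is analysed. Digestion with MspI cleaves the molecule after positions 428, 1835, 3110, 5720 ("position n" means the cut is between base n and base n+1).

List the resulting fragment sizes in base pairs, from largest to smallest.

2610, 1407, 1275, 1051, 428 bp

Linear molecule, 4 cuts → 5 fragments:
  428 − 0 = 428 bp
  1835 − 428 = 1407 bp
  3110 − 1835 = 1275 bp
  5720 − 3110 = 2610 bp
  6771 − 5720 = 1051 bp
Sorted largest to smallest: 2610, 1407, 1275, 1051, 428 bp.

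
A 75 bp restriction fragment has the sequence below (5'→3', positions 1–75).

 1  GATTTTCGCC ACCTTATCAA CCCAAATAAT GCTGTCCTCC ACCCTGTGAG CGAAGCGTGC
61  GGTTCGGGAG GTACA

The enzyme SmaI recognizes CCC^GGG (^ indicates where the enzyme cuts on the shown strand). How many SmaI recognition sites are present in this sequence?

0

No occurrence of CCCGGG is present in the sequence.
SmaI does not cut: 0 sites.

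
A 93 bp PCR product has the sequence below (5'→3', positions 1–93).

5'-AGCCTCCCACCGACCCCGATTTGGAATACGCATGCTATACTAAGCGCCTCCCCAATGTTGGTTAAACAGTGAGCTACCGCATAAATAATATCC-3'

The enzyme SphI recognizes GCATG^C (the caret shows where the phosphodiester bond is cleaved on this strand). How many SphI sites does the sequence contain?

GCATGC occurs starting at position 30.
SphI cuts at 1 site.

1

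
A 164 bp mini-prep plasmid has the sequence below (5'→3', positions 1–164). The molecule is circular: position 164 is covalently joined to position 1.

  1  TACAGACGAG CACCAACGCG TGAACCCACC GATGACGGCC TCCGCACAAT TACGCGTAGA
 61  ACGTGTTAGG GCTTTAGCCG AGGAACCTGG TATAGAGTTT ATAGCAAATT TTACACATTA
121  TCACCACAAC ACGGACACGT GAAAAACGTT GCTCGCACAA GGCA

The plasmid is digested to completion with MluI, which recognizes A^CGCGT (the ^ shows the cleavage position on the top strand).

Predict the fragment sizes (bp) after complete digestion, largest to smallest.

128, 36 bp

MluI sites (ACGCGT) start at positions 16, 52.
MluI cuts after the first base of each site, so after positions 16, 52.
Circular molecule, 2 cuts → 2 fragments:
  17–52 → 36 bp
  53–164 then 1–16 → 112 + 16 = 128 bp
Sorted largest to smallest: 128, 36 bp.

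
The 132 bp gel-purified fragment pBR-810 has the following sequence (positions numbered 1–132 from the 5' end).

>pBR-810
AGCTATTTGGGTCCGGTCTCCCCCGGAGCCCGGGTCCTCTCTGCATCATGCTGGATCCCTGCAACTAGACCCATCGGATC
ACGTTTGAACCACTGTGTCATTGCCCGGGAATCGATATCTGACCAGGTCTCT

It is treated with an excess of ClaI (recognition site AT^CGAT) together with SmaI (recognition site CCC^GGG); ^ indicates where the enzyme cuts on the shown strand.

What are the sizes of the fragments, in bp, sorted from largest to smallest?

The ClaI site (ATCGAT) starts at position 111.
ClaI cuts after base 2 of each site, so after position 112.
SmaI sites (CCCGGG) start at positions 29, 104.
SmaI cuts after base 3 of each site, so after positions 31, 106.
Combined cut positions: 31, 106, 112.
Linear molecule, 3 cuts → 4 fragments:
  1–31 → 31 bp
  32–106 → 75 bp
  107–112 → 6 bp
  113–132 → 20 bp
Sorted largest to smallest: 75, 31, 20, 6 bp.

75, 31, 20, 6 bp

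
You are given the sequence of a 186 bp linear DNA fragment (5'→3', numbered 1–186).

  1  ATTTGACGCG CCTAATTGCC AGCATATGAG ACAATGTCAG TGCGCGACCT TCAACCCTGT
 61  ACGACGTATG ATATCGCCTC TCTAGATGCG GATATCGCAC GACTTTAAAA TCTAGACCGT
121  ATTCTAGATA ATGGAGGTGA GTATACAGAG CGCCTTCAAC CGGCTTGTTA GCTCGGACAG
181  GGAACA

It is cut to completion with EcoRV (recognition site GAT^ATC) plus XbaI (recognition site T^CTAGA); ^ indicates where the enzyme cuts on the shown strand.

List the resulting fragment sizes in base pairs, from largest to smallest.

EcoRV sites (GATATC) start at positions 70, 91.
EcoRV cuts after base 3 of each site, so after positions 72, 93.
XbaI sites (TCTAGA) start at positions 81, 111, 123.
XbaI cuts after the first base of each site, so after positions 81, 111, 123.
Combined cut positions: 72, 81, 93, 111, 123.
Linear molecule, 5 cuts → 6 fragments:
  1–72 → 72 bp
  73–81 → 9 bp
  82–93 → 12 bp
  94–111 → 18 bp
  112–123 → 12 bp
  124–186 → 63 bp
Sorted largest to smallest: 72, 63, 18, 12, 12, 9 bp.

72, 63, 18, 12, 12, 9 bp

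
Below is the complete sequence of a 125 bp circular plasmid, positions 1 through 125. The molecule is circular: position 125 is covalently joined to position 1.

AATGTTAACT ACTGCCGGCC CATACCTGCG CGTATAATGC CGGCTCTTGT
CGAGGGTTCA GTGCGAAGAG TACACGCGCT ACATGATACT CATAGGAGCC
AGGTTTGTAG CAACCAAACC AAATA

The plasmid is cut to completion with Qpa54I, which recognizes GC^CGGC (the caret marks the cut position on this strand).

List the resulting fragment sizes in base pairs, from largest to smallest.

Qpa54I sites (GCCGGC) start at positions 14, 39.
Qpa54I cuts after base 2 of each site, so after positions 15, 40.
Circular molecule, 2 cuts → 2 fragments:
  16–40 → 25 bp
  41–125 then 1–15 → 85 + 15 = 100 bp
Sorted largest to smallest: 100, 25 bp.

100, 25 bp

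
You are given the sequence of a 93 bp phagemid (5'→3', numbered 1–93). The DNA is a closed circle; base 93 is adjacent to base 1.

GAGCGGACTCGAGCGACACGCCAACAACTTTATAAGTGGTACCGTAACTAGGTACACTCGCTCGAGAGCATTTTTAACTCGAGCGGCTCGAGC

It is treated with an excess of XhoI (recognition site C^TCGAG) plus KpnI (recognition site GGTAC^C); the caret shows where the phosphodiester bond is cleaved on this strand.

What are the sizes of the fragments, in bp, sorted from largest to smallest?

XhoI sites (CTCGAG) start at positions 8, 61, 78, 87.
XhoI cuts after the first base of each site, so after positions 8, 61, 78, 87.
The KpnI site (GGTACC) starts at position 38.
KpnI cuts after base 5 of each site (before the last base), so after position 42.
Combined cut positions: 8, 42, 61, 78, 87.
Circular molecule, 5 cuts → 5 fragments:
  9–42 → 34 bp
  43–61 → 19 bp
  62–78 → 17 bp
  79–87 → 9 bp
  88–93 then 1–8 → 6 + 8 = 14 bp
Sorted largest to smallest: 34, 19, 17, 14, 9 bp.

34, 19, 17, 14, 9 bp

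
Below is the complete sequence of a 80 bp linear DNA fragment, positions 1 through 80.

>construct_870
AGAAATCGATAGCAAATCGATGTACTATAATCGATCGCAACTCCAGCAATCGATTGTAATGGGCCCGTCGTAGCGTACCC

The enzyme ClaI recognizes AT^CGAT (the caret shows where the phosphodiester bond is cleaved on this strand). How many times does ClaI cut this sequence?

ATCGAT occurs starting at positions 5, 16, 30, 49.
ClaI cuts at 4 sites.

4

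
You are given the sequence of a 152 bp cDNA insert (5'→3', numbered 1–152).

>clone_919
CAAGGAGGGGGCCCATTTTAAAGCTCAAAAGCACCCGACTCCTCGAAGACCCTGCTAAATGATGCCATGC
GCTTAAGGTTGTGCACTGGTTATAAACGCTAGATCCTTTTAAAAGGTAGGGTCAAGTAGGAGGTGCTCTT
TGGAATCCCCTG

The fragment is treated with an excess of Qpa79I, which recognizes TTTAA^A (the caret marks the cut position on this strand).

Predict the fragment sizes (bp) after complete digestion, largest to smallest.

Qpa79I sites (TTTAAA) start at positions 17, 108.
Qpa79I cuts after base 5 of each site (before the last base), so after positions 21, 112.
Linear molecule, 2 cuts → 3 fragments:
  1–21 → 21 bp
  22–112 → 91 bp
  113–152 → 40 bp
Sorted largest to smallest: 91, 40, 21 bp.

91, 40, 21 bp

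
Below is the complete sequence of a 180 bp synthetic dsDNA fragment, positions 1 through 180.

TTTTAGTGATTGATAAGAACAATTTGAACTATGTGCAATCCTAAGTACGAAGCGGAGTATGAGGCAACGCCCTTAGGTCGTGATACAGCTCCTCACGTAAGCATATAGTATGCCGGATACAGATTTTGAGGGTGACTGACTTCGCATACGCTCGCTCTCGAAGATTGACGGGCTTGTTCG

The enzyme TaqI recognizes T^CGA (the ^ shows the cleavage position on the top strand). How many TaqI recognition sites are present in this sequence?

TCGA occurs starting at position 158.
TaqI cuts at 1 site.

1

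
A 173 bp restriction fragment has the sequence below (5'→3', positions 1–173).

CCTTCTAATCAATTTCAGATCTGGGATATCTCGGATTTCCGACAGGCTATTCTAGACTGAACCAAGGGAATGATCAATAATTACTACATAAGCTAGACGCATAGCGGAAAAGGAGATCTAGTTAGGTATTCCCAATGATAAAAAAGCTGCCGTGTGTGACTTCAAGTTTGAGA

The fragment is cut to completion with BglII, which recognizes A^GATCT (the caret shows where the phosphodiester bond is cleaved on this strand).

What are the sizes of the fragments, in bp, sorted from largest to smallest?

97, 59, 17 bp

BglII sites (AGATCT) start at positions 17, 114.
BglII cuts after the first base of each site, so after positions 17, 114.
Linear molecule, 2 cuts → 3 fragments:
  1–17 → 17 bp
  18–114 → 97 bp
  115–173 → 59 bp
Sorted largest to smallest: 97, 59, 17 bp.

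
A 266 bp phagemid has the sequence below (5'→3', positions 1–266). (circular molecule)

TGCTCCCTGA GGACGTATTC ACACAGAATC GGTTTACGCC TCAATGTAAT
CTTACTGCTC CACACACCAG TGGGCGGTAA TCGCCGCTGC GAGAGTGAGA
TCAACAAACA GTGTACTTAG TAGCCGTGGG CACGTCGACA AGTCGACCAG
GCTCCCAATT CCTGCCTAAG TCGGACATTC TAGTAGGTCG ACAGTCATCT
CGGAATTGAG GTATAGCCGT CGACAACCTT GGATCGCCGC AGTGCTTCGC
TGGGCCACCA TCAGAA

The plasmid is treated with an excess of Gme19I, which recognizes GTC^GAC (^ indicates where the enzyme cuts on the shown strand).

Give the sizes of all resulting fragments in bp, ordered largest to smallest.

181, 45, 32, 8 bp

Gme19I sites (GTCGAC) start at positions 134, 142, 187, 219.
Gme19I cuts after base 3 of each site, so after positions 136, 144, 189, 221.
Circular molecule, 4 cuts → 4 fragments:
  137–144 → 8 bp
  145–189 → 45 bp
  190–221 → 32 bp
  222–266 then 1–136 → 45 + 136 = 181 bp
Sorted largest to smallest: 181, 45, 32, 8 bp.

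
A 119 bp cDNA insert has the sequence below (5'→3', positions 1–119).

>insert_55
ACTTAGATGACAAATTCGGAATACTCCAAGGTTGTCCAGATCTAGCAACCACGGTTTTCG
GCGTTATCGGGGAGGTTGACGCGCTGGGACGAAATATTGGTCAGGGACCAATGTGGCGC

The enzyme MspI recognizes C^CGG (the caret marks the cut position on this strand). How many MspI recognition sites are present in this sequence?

0

No occurrence of CCGG is present in the sequence.
MspI does not cut: 0 sites.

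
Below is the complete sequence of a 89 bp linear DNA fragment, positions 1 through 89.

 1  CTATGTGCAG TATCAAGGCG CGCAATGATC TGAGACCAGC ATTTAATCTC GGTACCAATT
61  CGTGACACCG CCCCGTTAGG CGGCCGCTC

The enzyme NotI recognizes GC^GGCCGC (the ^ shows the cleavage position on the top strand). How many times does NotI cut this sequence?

1

GCGGCCGC occurs starting at position 80.
NotI cuts at 1 site.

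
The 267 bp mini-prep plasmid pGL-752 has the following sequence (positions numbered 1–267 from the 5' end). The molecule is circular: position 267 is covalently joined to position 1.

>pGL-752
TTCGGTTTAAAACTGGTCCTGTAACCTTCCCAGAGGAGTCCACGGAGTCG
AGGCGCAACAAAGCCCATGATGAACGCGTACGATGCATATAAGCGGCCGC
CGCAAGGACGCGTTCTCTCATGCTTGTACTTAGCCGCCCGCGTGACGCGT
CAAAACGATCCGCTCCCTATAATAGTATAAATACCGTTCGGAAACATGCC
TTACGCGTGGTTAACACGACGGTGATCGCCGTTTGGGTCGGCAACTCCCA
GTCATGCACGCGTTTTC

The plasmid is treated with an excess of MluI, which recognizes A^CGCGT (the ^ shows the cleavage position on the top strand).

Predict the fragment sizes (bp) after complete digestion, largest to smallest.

MluI sites (ACGCGT) start at positions 74, 108, 145, 203, 258.
MluI cuts after the first base of each site, so after positions 74, 108, 145, 203, 258.
Circular molecule, 5 cuts → 5 fragments:
  75–108 → 34 bp
  109–145 → 37 bp
  146–203 → 58 bp
  204–258 → 55 bp
  259–267 then 1–74 → 9 + 74 = 83 bp
Sorted largest to smallest: 83, 58, 55, 37, 34 bp.

83, 58, 55, 37, 34 bp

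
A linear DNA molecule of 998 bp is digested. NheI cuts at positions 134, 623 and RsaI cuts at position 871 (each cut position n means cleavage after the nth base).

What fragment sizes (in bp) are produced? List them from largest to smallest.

489, 248, 134, 127 bp

Combined cut positions (sorted): 134, 623, 871.
Linear molecule, 3 cuts → 4 fragments:
  134 − 0 = 134 bp
  623 − 134 = 489 bp
  871 − 623 = 248 bp
  998 − 871 = 127 bp
Sorted largest to smallest: 489, 248, 134, 127 bp.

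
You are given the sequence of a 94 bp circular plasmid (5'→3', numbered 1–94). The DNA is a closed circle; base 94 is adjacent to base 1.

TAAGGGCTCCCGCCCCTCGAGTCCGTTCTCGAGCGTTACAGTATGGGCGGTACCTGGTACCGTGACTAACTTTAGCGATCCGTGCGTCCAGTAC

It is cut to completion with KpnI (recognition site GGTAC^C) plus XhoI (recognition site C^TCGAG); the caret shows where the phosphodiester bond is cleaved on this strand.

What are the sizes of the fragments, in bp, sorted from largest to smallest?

50, 25, 12, 7 bp

KpnI sites (GGTACC) start at positions 49, 56.
KpnI cuts after base 5 of each site (before the last base), so after positions 53, 60.
XhoI sites (CTCGAG) start at positions 16, 28.
XhoI cuts after the first base of each site, so after positions 16, 28.
Combined cut positions: 16, 28, 53, 60.
Circular molecule, 4 cuts → 4 fragments:
  17–28 → 12 bp
  29–53 → 25 bp
  54–60 → 7 bp
  61–94 then 1–16 → 34 + 16 = 50 bp
Sorted largest to smallest: 50, 25, 12, 7 bp.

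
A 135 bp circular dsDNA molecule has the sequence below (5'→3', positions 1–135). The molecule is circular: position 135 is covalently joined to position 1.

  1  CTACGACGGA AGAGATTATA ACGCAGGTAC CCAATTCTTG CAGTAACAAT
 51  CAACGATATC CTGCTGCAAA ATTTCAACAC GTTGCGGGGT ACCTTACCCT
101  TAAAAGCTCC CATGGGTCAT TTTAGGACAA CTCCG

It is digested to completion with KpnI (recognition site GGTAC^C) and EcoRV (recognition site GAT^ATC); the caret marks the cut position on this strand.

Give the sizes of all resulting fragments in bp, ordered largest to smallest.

73, 35, 27 bp

KpnI sites (GGTACC) start at positions 26, 88.
KpnI cuts after base 5 of each site (before the last base), so after positions 30, 92.
The EcoRV site (GATATC) starts at position 55.
EcoRV cuts after base 3 of each site, so after position 57.
Combined cut positions: 30, 57, 92.
Circular molecule, 3 cuts → 3 fragments:
  31–57 → 27 bp
  58–92 → 35 bp
  93–135 then 1–30 → 43 + 30 = 73 bp
Sorted largest to smallest: 73, 35, 27 bp.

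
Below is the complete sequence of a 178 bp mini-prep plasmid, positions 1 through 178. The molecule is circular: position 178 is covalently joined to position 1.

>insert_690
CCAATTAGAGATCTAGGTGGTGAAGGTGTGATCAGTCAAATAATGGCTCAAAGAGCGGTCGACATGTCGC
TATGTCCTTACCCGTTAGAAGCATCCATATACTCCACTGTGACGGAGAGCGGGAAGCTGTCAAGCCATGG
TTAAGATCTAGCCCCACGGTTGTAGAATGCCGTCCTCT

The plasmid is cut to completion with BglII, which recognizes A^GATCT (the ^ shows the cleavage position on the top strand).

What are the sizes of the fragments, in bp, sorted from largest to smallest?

135, 43 bp

BglII sites (AGATCT) start at positions 9, 144.
BglII cuts after the first base of each site, so after positions 9, 144.
Circular molecule, 2 cuts → 2 fragments:
  10–144 → 135 bp
  145–178 then 1–9 → 34 + 9 = 43 bp
Sorted largest to smallest: 135, 43 bp.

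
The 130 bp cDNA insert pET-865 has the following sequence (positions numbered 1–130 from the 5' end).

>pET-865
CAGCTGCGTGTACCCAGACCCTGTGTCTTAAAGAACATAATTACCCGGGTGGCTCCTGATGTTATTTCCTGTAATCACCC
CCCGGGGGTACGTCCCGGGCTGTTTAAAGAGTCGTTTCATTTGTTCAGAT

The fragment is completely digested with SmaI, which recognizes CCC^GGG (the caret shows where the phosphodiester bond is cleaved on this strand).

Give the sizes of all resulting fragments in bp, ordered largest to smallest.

SmaI sites (CCCGGG) start at positions 44, 81, 94.
SmaI cuts after base 3 of each site, so after positions 46, 83, 96.
Linear molecule, 3 cuts → 4 fragments:
  1–46 → 46 bp
  47–83 → 37 bp
  84–96 → 13 bp
  97–130 → 34 bp
Sorted largest to smallest: 46, 37, 34, 13 bp.

46, 37, 34, 13 bp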